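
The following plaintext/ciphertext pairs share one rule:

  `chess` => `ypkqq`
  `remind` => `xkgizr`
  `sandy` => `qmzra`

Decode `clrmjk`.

c(2)→y(24) and h(7)→p(15) fit y≡19x+12 (mod 26); the inverse of 19 mod 26 is 11. Treating letters as 0–25, the rule is x ↦ 19x + 12 (mod 26).
Undoing it on clrmjk: c(2)→11·(2−12)≡20=u; l(11)→11·(11−12)≡15=p; r(17)→11·(17−12)≡3=d; m(12)→11·(12−12)≡0=a; j(9)→11·(9−12)≡19=t; k(10)→11·(10−12)≡4=e (all mod 26).

update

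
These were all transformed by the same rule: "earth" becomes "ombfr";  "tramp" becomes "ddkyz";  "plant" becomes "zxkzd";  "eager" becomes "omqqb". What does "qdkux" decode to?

Shifts by position in earth: pos 0: e→o (+10), pos 1: a→m (+12), pos 2: r→b (+10), pos 3: t→f (+12) — repeating every 2. A repeating key of period 2 is used — shifts +10, +12 over and over.
Decoding qdkux: q−10=g, d−12=r, k−10=a, u−12=i, x−10=n.

grain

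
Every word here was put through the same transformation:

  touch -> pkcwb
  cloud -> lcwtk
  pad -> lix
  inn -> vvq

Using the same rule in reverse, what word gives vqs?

kin

The output letters match the input read backwards, each shifted +8: touch reversed is hcuot. The word is reversed, then every letter is shifted forward by 8.
Decoding vqs: shift back: v−8=n, q−8=i, s−8=k → nik; then reverse → kin.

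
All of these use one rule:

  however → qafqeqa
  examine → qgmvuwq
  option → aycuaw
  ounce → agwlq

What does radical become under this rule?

ammulmu

The shift depends on letter class: consonant h→q is +9, but vowel o→a is +12. Two shifts are in play — +12 for a/e/i/o/u, +9 for every other letter.
Applying it to radical: r(cons)+9=a, a(vowel)+12=m, d(cons)+9=m, i(vowel)+12=u, c(cons)+9=l, a(vowel)+12=m, l(cons)+9=u.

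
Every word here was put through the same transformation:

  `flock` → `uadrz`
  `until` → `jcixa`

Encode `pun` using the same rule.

ejc

Compare letters: f→u is +15, l→a is +15, o→d is +15 — a constant shift. Every letter moves 15 places later in the alphabet, wrapping around z→a.
For pun: p+15=e, u+15=j, n+15=c.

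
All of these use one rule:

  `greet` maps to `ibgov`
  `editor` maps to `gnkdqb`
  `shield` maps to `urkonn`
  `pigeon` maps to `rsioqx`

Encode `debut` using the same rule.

fodev

The shifts repeat in a cycle of length 2: positions 0,1,… shift by +2, +10, then the pattern repeats.
Applying it to debut: d+2=f, e+10=o, b+2=d, u+10=e, t+2=v.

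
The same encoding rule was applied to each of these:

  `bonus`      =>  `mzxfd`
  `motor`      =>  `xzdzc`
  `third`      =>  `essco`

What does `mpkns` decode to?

beach

Shifts by position in bonus: pos 0: b→m (+11), pos 1: o→z (+11), pos 2: n→x (+10), pos 3: u→f (+11), pos 4: s→d (+11) — repeating every 3. A repeating key of period 3 is used — shifts +11, +11, +10 over and over.
Undoing it on mpkns: m−11=b, p−11=e, k−10=a, n−11=c, s−11=h.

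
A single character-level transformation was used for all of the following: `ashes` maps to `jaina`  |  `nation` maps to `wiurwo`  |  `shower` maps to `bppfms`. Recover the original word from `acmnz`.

Shifts by position in ashes: pos 0: a→j (+9), pos 1: s→a (+8), pos 2: h→i (+1), pos 3: e→n (+9), pos 4: s→a (+8) — repeating every 3. The shifts repeat in a cycle of length 3: positions 0,1,… shift by +9, +8, +1, then the pattern repeats.
Decoding acmnz: a−9=r, c−8=u, m−1=l, n−9=e, z−8=r.

ruler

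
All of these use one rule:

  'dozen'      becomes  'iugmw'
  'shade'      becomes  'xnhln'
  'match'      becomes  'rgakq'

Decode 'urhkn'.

In dozen: d→i is +5, o→u is +6, z→g is +7, e→m is +8 — the shift increases by 1 each position. Each letter shifts forward by (position + 5), i.e. 5, 6, 7, … — the shift grows by one for each successive letter.
Decoding urhkn: u−5=p, r−6=l, h−7=a, k−8=c, n−9=e.

place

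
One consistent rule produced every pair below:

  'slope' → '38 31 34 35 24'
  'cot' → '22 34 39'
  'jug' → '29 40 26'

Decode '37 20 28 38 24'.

The number is (letter's place in the alphabet, a=1) + 19.
Decoding 37 20 28 38 24: 37→(37−19)÷1=18=r, 20→(20−19)÷1=1=a, 28→(28−19)÷1=9=i, 38→(38−19)÷1=19=s, 24→(24−19)÷1=5=e.

raise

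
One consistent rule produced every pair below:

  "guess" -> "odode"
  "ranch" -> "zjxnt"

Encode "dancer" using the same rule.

ljxnqe

In guess: g→o is +8, u→d is +9, e→o is +10, s→d is +11 — the shift increases by 1 each position. Letter i (0-indexed) is shifted by i+8, so successive shifts are 8, 9, 10, ….
Applying it to dancer: d+8=l, a+9=j, n+10=x, c+11=n, e+12=q, r+13=e.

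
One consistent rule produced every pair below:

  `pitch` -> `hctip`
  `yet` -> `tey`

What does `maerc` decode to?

cream

The output letters match the input read backwards: pitch reversed is hctip. It's just the letters in reverse order.
Undoing it on maerc: then reverse → cream.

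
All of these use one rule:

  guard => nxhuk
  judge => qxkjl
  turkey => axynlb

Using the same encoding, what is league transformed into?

shhjbh

Shifts by position in guard: pos 0: g→n (+7), pos 1: u→x (+3), pos 2: a→h (+7), pos 3: r→u (+3) — repeating every 2. It's a Vigenère-style cipher with numeric key [7,3]: position i shifts by key[i mod 2].
For league: l+7=s, e+3=h, a+7=h, g+3=j, u+7=b, e+3=h.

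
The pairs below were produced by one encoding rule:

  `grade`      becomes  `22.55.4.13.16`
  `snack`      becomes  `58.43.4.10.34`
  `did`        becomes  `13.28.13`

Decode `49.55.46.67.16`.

g(#7)→22 and r(#18)→55: differences scale by 3, so n = 3·pos + 1. The formula is n = 3×(alphabet index, a=1) + 1.
Undoing it on 49.55.46.67.16: 49→(49−1)÷3=16=p, 55→(55−1)÷3=18=r, 46→(46−1)÷3=15=o, 67→(67−1)÷3=22=v, 16→(16−1)÷3=5=e.

prove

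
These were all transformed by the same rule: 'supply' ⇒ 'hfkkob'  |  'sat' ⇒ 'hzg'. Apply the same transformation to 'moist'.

Each pair mirrors across the alphabet (s↔h, u↔f, p↔k): positions sum to 25. Letters are reflected about the middle of the alphabet (position → 25−position): Atbash.
Applying it to moist: m↔n, o↔l, i↔r, s↔h, t↔g.

nlrhg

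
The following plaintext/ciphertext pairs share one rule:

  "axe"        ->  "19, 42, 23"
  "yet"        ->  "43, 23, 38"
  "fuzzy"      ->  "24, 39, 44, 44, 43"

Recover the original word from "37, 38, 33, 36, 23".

a is letter #1 and maps to 19: an offset of 18. Letters become their 1-based position plus 18 (so a→19, b→20, …).
Decoding 37, 38, 33, 36, 23: 37→(37−18)÷1=19=s, 38→(38−18)÷1=20=t, 33→(33−18)÷1=15=o, 36→(36−18)÷1=18=r, 23→(23−18)÷1=5=e.

store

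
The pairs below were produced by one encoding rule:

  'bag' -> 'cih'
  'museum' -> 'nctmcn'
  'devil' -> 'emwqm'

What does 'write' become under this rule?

xsqum

The shift depends on letter class: consonant b→c is +1, but vowel a→i is +8. Vowels shift forward by 8 and consonants shift forward by 1.
Applying it to write: w(cons)+1=x, r(cons)+1=s, i(vowel)+8=q, t(cons)+1=u, e(vowel)+8=m.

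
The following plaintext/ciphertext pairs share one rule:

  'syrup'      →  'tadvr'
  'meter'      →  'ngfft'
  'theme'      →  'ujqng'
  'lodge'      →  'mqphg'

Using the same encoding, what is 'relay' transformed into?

The shifts repeat in a cycle of length 3: positions 0,1,… shift by +1, +2, +12, then the pattern repeats.
On relay: r+1=s, e+2=g, l+12=x, a+1=b, y+2=a.

sgxba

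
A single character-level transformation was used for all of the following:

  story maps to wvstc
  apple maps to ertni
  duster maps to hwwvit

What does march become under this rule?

Shifts by position in story: pos 0: s→w (+4), pos 1: t→v (+2), pos 2: o→s (+4), pos 3: r→t (+2) — repeating every 2. A repeating key of period 2 is used — shifts +4, +2 over and over.
Applying it to march: m+4=q, a+2=c, r+4=v, c+2=e, h+4=l.

qcvel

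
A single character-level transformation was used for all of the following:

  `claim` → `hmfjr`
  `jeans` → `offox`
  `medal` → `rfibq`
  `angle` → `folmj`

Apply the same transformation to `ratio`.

wbyjt

Shifts by position in claim: pos 0: c→h (+5), pos 1: l→m (+1), pos 2: a→f (+5), pos 3: i→j (+1) — repeating every 2. It's a Vigenère-style cipher with numeric key [5,1]: position i shifts by key[i mod 2].
For ratio: r+5=w, a+1=b, t+5=y, i+1=j, o+5=t.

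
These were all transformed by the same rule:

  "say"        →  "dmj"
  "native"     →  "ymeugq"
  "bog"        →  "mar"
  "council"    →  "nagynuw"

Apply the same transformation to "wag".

hmr

The shift depends on letter class: consonant s→d is +11, but vowel a→m is +12. Two shifts are in play — +12 for a/e/i/o/u, +11 for every other letter.
On wag: w(cons)+11=h, a(vowel)+12=m, g(cons)+11=r.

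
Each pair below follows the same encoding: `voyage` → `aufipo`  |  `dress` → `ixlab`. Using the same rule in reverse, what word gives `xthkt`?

The shift increases by 1 at each position, starting from +5: 5, 6, 7, ….
Undoing it on xthkt: x−5=s, t−6=n, h−7=a, k−8=c, t−9=k.

snack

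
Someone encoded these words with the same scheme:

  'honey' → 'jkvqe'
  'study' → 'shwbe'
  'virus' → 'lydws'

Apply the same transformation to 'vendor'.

lqvbkd

h(7)→j(9) and o(14)→k(10) fit y≡15x+8 (mod 26); the inverse of 15 mod 26 is 7. This is an affine cipher: with a=0,…,z=25, each position x becomes (15x+8) mod 26.
For vendor: v(21)→15·21+8≡11=l; e(4)→15·4+8≡16=q; n(13)→15·13+8≡21=v; d(3)→15·3+8≡1=b; o(14)→15·14+8≡10=k; r(17)→15·17+8≡3=d (all mod 26).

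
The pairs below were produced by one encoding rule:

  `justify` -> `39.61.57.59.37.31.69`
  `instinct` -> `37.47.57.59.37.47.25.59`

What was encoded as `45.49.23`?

mob

j(#10)→39 and u(#21)→61: differences scale by 2, so n = 2·pos + 19. With a=1..z=26, the number is 2·pos + 19.
Decoding 45.49.23: 45→(45−19)÷2=13=m, 49→(49−19)÷2=15=o, 23→(23−19)÷2=2=b.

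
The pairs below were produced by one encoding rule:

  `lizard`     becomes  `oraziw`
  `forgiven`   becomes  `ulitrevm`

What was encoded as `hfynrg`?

submit

Each pair mirrors across the alphabet (l↔o, i↔r, z↔a): positions sum to 25. Each letter is replaced by its mirror in the alphabet: a↔z, b↔y, c↔x, and so on (the Atbash cipher).
Undoing it on hfynrg: h↔s, f↔u, y↔b, n↔m, r↔i, g↔t.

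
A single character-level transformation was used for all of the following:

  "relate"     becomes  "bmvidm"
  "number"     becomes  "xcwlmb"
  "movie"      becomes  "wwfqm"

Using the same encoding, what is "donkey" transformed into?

The shift depends on letter class: consonant r→b is +10, but vowel e→m is +8. The rule splits by letter class: vowels +8, consonants +10.
For donkey: d(cons)+10=n, o(vowel)+8=w, n(cons)+10=x, k(cons)+10=u, e(vowel)+8=m, y(cons)+10=i.

nwxumi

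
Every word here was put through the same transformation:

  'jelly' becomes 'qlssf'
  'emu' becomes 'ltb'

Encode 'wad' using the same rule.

dhk

It's a constant shift of +7 (ROT7).
On wad: w+7=d, a+7=h, d+7=k.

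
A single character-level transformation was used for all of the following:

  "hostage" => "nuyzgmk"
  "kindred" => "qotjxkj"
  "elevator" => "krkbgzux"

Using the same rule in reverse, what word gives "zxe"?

Compare letters: h→n is +6, o→u is +6, s→y is +6 — a constant shift. Each letter is shifted forward by 6 in the alphabet (a Caesar shift of +6).
Decoding zxe: z−6=t, x−6=r, e−6=y.

try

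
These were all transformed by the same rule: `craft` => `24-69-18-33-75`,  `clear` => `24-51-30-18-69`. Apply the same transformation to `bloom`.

21-51-60-60-54

The formula is n = 3×(alphabet index, a=1) + 15.
Applying it to bloom: b=2→21, l=12→51, o=15→60, o=15→60, m=13→54.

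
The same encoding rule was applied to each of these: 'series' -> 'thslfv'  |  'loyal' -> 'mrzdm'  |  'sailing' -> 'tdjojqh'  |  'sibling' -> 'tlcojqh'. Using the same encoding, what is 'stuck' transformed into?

Shifts by position in series: pos 0: s→t (+1), pos 1: e→h (+3), pos 2: r→s (+1), pos 3: i→l (+3) — repeating every 2. It's a Vigenère-style cipher with numeric key [1,3]: position i shifts by key[i mod 2].
For stuck: s+1=t, t+3=w, u+1=v, c+3=f, k+1=l.

twvfl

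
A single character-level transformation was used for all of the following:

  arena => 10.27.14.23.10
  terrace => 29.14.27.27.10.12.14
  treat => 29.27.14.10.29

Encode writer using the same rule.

32.27.18.29.14.27

a is letter #1 and maps to 10: an offset of 9. The number is (letter's place in the alphabet, a=1) + 9.
For writer: w=23→32, r=18→27, i=9→18, t=20→29, e=5→14, r=18→27.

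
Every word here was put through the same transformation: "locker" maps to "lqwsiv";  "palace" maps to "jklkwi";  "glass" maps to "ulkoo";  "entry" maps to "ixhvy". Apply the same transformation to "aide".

l(11)→l(11) and o(14)→q(16) fit y≡19x+10 (mod 26); the inverse of 19 mod 26 is 11. This is an affine cipher: with a=0,…,z=25, each position x becomes (19x+10) mod 26.
For aide: a(0)→19·0+10≡10=k; i(8)→19·8+10≡6=g; d(3)→19·3+10≡15=p; e(4)→19·4+10≡8=i (all mod 26).

kgpi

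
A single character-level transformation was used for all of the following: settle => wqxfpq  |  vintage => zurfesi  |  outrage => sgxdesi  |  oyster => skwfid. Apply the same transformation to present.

tdieizx

Shifts by position in settle: pos 0: s→w (+4), pos 1: e→q (+12), pos 2: t→x (+4), pos 3: t→f (+12) — repeating every 2. The shifts repeat in a cycle of length 2: positions 0,1,… shift by +4, +12, then the pattern repeats.
On present: p+4=t, r+12=d, e+4=i, s+12=e, e+4=i, n+12=z, t+4=x.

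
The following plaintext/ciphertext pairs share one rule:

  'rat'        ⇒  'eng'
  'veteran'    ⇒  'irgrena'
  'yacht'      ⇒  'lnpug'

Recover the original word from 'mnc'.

zap

Compare letters: r→e is +13, a→n is +13, t→g is +13 — a constant shift. This is a Caesar cipher with shift 13.
Decoding mnc: m−13=z, n−13=a, c−13=p.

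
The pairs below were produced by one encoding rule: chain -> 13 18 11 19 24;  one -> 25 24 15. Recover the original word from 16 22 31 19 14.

c is letter #3 and maps to 13: an offset of 10. Letters become their 1-based position plus 10 (so a→11, b→12, …).
Undoing it on 16 22 31 19 14: 16→(16−10)÷1=6=f, 22→(22−10)÷1=12=l, 31→(31−10)÷1=21=u, 19→(19−10)÷1=9=i, 14→(14−10)÷1=4=d.

fluid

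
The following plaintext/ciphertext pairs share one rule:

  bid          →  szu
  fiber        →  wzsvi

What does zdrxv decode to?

image

Compare letters: b→s is +17, i→z is +17, d→u is +17 — a constant shift. This is a Caesar cipher with shift 17.
Decoding zdrxv: z−17=i, d−17=m, r−17=a, x−17=g, v−17=e.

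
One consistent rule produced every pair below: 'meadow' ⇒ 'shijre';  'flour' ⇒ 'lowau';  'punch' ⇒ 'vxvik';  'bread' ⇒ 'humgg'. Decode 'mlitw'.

giant

Shifts by position in meadow: pos 0: m→s (+6), pos 1: e→h (+3), pos 2: a→i (+8), pos 3: d→j (+6), pos 4: o→r (+3), pos 5: w→e (+8) — repeating every 3. It's a Vigenère-style cipher with numeric key [6,3,8]: position i shifts by key[i mod 3].
Reversing it on mlitw: m−6=g, l−3=i, i−8=a, t−6=n, w−3=t.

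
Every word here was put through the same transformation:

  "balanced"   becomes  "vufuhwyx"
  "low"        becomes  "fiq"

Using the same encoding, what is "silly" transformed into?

mcffs

Compare letters: b→v is +20, a→u is +20, l→f is +20 — a constant shift. Each letter is shifted forward by 20 in the alphabet (a Caesar shift of +20).
On silly: s+20=m, i+20=c, l+20=f, l+20=f, y+20=s.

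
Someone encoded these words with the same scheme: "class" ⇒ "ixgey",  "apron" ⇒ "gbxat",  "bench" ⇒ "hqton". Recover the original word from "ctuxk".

Shifts by position in class: pos 0: c→i (+6), pos 1: l→x (+12), pos 2: a→g (+6), pos 3: s→e (+12) — repeating every 2. The shifts repeat in a cycle of length 2: positions 0,1,… shift by +6, +12, then the pattern repeats.
Reversing it on ctuxk: c−6=w, t−12=h, u−6=o, x−12=l, k−6=e.

whole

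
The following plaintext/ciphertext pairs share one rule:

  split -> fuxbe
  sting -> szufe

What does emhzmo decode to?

canvas

The output letters match the input read backwards, each shifted +12: split reversed is tilps. The word is reversed, then every letter is shifted forward by 12.
Undoing it on emhzmo: shift back: e−12=s, m−12=a, h−12=v, z−12=n, m−12=a, o−12=c → savnac; then reverse → canvas.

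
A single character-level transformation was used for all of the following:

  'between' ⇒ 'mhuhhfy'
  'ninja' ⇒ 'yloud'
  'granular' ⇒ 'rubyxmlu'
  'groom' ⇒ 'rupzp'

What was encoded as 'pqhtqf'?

Shifts by position in between: pos 0: b→m (+11), pos 1: e→h (+3), pos 2: t→u (+1), pos 3: w→h (+11), pos 4: e→h (+3), pos 5: e→f (+1) — repeating every 3. A repeating key of period 3 is used — shifts +11, +3, +1 over and over.
Decoding pqhtqf: p−11=e, q−3=n, h−1=g, t−11=i, q−3=n, f−1=e.

engine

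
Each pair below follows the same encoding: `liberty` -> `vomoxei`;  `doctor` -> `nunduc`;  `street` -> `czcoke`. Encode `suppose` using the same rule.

Shifts by position in liberty: pos 0: l→v (+10), pos 1: i→o (+6), pos 2: b→m (+11), pos 3: e→o (+10), pos 4: r→x (+6), pos 5: t→e (+11) — repeating every 3. The shifts repeat in a cycle of length 3: positions 0,1,… shift by +10, +6, +11, then the pattern repeats.
Applying it to suppose: s+10=c, u+6=a, p+11=a, p+10=z, o+6=u, s+11=d, e+10=o.

caazudo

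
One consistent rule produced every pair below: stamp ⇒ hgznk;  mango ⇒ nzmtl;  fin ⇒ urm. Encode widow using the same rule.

drwld

Each pair mirrors across the alphabet (s↔h, t↔g, a↔z): positions sum to 25. Letters are reflected about the middle of the alphabet (position → 25−position): Atbash.
Applying it to widow: w↔d, i↔r, d↔w, o↔l, w↔d.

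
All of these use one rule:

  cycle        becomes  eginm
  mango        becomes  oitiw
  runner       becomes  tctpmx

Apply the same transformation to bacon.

diiqv

It's a Vigenère-style cipher with numeric key [2,8,6]: position i shifts by key[i mod 3].
Applying it to bacon: b+2=d, a+8=i, c+6=i, o+2=q, n+8=v.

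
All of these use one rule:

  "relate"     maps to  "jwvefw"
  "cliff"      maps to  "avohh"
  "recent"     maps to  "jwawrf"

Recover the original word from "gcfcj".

This is an affine cipher: with a=0,…,z=25, each position x becomes (11x+4) mod 26.
Reversing it on gcfcj: g(6)→19·(6−4)≡12=m; c(2)→19·(2−4)≡14=o; f(5)→19·(5−4)≡19=t; c(2)→19·(2−4)≡14=o; j(9)→19·(9−4)≡17=r (all mod 26).

motor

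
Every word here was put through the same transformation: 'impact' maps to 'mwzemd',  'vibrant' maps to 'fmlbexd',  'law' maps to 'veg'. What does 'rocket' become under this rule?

The shift depends on letter class: consonant m→w is +10, but vowel i→m is +4. The rule splits by letter class: vowels +4, consonants +10.
For rocket: r(cons)+10=b, o(vowel)+4=s, c(cons)+10=m, k(cons)+10=u, e(vowel)+4=i, t(cons)+10=d.

bsmuid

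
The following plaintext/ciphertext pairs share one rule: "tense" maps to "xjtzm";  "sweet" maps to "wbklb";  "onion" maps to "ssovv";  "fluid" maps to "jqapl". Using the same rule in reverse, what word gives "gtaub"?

count

In tense: t→x is +4, e→j is +5, n→t is +6, s→z is +7 — the shift increases by 1 each position. The shift increases by 1 at each position, starting from +4: 4, 5, 6, ….
Reversing it on gtaub: g−4=c, t−5=o, a−6=u, u−7=n, b−8=t.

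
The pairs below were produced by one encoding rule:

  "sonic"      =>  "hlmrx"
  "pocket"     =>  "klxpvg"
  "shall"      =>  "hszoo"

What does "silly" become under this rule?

Each pair mirrors across the alphabet (s↔h, o↔l, n↔m): positions sum to 25. This is the alphabet-reversal cipher (Atbash): a becomes z, b becomes y, etc.
For silly: s↔h, i↔r, l↔o, l↔o, y↔b.

hroob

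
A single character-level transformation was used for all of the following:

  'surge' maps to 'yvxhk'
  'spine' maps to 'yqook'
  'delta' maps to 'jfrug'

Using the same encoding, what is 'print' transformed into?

Shifts by position in surge: pos 0: s→y (+6), pos 1: u→v (+1), pos 2: r→x (+6), pos 3: g→h (+1) — repeating every 2. It's a Vigenère-style cipher with numeric key [6,1]: position i shifts by key[i mod 2].
For print: p+6=v, r+1=s, i+6=o, n+1=o, t+6=z.

vsooz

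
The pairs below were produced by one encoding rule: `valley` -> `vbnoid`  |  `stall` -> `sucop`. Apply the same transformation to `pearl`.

pfcup

In valley: v→v is +0, a→b is +1, l→n is +2, l→o is +3 — the shift increases by 1 each position. The shift increases by 1 at each position, starting from +0: 0, 1, 2, ….
On pearl: p+0=p, e+1=f, a+2=c, r+3=u, l+4=p.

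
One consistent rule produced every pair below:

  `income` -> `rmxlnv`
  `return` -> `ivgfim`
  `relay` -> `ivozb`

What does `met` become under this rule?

This is the alphabet-reversal cipher (Atbash): a becomes z, b becomes y, etc.
Applying it to met: m↔n, e↔v, t↔g.

nvg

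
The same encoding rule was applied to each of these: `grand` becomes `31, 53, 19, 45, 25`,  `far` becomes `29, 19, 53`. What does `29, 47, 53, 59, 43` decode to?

forum

With a=1..z=26, the number is 2·pos + 17.
Undoing it on 29, 47, 53, 59, 43: 29→(29−17)÷2=6=f, 47→(47−17)÷2=15=o, 53→(53−17)÷2=18=r, 59→(59−17)÷2=21=u, 43→(43−17)÷2=13=m.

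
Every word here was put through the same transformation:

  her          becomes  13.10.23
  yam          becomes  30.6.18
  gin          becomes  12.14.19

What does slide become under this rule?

The number is (letter's place in the alphabet, a=1) + 5.
On slide: s=19→24, l=12→17, i=9→14, d=4→9, e=5→10.

24.17.14.9.10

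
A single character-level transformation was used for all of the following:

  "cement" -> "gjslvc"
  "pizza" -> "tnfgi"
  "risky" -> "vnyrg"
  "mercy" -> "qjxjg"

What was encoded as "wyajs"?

In cement: c→g is +4, e→j is +5, m→s is +6, e→l is +7 — the shift increases by 1 each position. The shift increases by 1 at each position, starting from +4: 4, 5, 6, ….
Decoding wyajs: w−4=s, y−5=t, a−6=u, j−7=c, s−8=k.

stuck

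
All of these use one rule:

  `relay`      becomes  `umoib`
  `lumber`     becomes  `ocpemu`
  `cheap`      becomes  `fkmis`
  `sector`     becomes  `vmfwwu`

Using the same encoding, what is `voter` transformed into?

ywwmu

The shift depends on letter class: consonant r→u is +3, but vowel e→m is +8. The rule splits by letter class: vowels +8, consonants +3.
For voter: v(cons)+3=y, o(vowel)+8=w, t(cons)+3=w, e(vowel)+8=m, r(cons)+3=u.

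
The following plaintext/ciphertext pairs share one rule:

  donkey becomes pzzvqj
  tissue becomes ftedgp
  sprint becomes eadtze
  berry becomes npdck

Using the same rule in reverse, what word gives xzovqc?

locker

A repeating key of period 2 is used — shifts +12, +11 over and over.
Decoding xzovqc: x−12=l, z−11=o, o−12=c, v−11=k, q−12=e, c−11=r.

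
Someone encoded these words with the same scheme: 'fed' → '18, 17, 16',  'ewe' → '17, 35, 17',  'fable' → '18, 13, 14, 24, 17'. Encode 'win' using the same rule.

35, 21, 26

f is letter #6 and maps to 18: an offset of 12. The number is (letter's place in the alphabet, a=1) + 12.
For win: w=23→35, i=9→21, n=14→26.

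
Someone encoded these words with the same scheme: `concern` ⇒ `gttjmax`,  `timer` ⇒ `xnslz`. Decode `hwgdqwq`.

drawing

Letter i (0-indexed) is shifted by i+4, so successive shifts are 4, 5, 6, ….
Undoing it on hwgdqwq: h−4=d, w−5=r, g−6=a, d−7=w, q−8=i, w−9=n, q−10=g.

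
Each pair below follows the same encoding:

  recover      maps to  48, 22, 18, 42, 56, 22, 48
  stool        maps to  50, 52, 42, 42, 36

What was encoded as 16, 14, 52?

The formula is n = 2×(alphabet index, a=1) + 12.
Reversing it on 16, 14, 52: 16→(16−12)÷2=2=b, 14→(14−12)÷2=1=a, 52→(52−12)÷2=20=t.

bat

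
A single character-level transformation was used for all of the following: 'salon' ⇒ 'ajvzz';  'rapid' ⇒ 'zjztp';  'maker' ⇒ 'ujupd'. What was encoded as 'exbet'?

In salon: s→a is +8, a→j is +9, l→v is +10, o→z is +11 — the shift increases by 1 each position. Letter i (0-indexed) is shifted by i+8, so successive shifts are 8, 9, 10, ….
Reversing it on exbet: e−8=w, x−9=o, b−10=r, e−11=t, t−12=h.

worth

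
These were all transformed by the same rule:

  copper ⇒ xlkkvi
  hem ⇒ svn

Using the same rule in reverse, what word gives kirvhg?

Each pair mirrors across the alphabet (c↔x, o↔l, p↔k): positions sum to 25. Letters are reflected about the middle of the alphabet (position → 25−position): Atbash.
Decoding kirvhg: k↔p, i↔r, r↔i, v↔e, h↔s, g↔t.

priest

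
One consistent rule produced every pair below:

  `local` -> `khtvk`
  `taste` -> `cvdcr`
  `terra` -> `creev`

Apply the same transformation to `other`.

hcore

This is an affine cipher: with a=0,…,z=25, each position x becomes (25x+21) mod 26.
Applying it to other: o(14)→25·14+21≡7=h; t(19)→25·19+21≡2=c; h(7)→25·7+21≡14=o; e(4)→25·4+21≡17=r; r(17)→25·17+21≡4=e (all mod 26).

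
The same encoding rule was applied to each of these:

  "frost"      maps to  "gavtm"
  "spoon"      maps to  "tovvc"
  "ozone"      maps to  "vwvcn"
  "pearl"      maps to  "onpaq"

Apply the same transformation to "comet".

bvjnm

f(5)→g(6) and r(17)→a(0) fit y≡19x+15 (mod 26); the inverse of 19 mod 26 is 11. This is an affine cipher: with a=0,…,z=25, each position x becomes (19x+15) mod 26.
For comet: c(2)→19·2+15≡1=b; o(14)→19·14+15≡21=v; m(12)→19·12+15≡9=j; e(4)→19·4+15≡13=n; t(19)→19·19+15≡12=m (all mod 26).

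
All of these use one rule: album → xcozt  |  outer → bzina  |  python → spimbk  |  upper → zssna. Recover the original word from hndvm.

weigh

Each letter's alphabet position (a=0..z=25) is mapped through 17·x+23 mod 26 — an affine cipher.
Reversing it on hndvm: h(7)→23·(7−23)≡22=w; n(13)→23·(13−23)≡4=e; d(3)→23·(3−23)≡8=i; v(21)→23·(21−23)≡6=g; m(12)→23·(12−23)≡7=h (all mod 26).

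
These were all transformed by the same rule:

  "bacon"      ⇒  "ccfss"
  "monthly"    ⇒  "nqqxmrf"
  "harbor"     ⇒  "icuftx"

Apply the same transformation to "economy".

The shift increases by 1 at each position, starting from +1: 1, 2, 3, ….
Applying it to economy: e+1=f, c+2=e, o+3=r, n+4=r, o+5=t, m+6=s, y+7=f.

ferrtsf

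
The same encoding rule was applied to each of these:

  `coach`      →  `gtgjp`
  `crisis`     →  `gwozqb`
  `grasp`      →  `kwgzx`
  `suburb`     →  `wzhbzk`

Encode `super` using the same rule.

wzvlz

In coach: c→g is +4, o→t is +5, a→g is +6, c→j is +7 — the shift increases by 1 each position. The shift increases by 1 at each position, starting from +4: 4, 5, 6, ….
For super: s+4=w, u+5=z, p+6=v, e+7=l, r+8=z.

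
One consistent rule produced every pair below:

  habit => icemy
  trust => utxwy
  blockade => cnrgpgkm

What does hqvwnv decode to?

In habit: h→i is +1, a→c is +2, b→e is +3, i→m is +4 — the shift increases by 1 each position. Letter i (0-indexed) is shifted by i+1, so successive shifts are 1, 2, 3, ….
Reversing it on hqvwnv: h−1=g, q−2=o, v−3=s, w−4=s, n−5=i, v−6=p.

gossip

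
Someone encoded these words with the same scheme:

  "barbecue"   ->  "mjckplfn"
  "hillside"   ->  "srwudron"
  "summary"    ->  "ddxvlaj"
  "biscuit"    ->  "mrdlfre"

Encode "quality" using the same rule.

Shifts by position in barbecue: pos 0: b→m (+11), pos 1: a→j (+9), pos 2: r→c (+11), pos 3: b→k (+9) — repeating every 2. A repeating key of period 2 is used — shifts +11, +9 over and over.
For quality: q+11=b, u+9=d, a+11=l, l+9=u, i+11=t, t+9=c, y+11=j.

bdlutcj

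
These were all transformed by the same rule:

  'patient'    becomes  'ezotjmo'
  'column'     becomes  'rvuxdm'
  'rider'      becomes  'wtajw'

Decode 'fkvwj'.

p(15)→e(4) and a(0)→z(25) fit y≡9x+25 (mod 26); the inverse of 9 mod 26 is 3. Each letter's alphabet position (a=0..z=25) is mapped through 9·x+25 mod 26 — an affine cipher.
Decoding fkvwj: f(5)→3·(5−25)≡18=s; k(10)→3·(10−25)≡7=h; v(21)→3·(21−25)≡14=o; w(22)→3·(22−25)≡17=r; j(9)→3·(9−25)≡4=e (all mod 26).

shore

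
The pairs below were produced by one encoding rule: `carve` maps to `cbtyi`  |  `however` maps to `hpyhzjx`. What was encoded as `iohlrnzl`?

infinite

Letter i (0-indexed) is shifted by i+0, so successive shifts are 0, 1, 2, ….
Reversing it on iohlrnzl: i−0=i, o−1=n, h−2=f, l−3=i, r−4=n, n−5=i, z−6=t, l−7=e.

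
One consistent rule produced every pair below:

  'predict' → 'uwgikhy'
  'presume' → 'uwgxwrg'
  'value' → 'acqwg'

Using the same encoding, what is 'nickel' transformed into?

skhpgq

The rule splits by letter class: vowels +2, consonants +5.
On nickel: n(cons)+5=s, i(vowel)+2=k, c(cons)+5=h, k(cons)+5=p, e(vowel)+2=g, l(cons)+5=q.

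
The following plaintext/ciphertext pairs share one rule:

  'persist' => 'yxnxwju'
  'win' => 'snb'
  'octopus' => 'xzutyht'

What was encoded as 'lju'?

peg

The output letters match the input read backwards, each shifted +5: persist reversed is tsisrep. The word is reversed, then every letter is shifted forward by 5.
Reversing it on lju: shift back: l−5=g, j−5=e, u−5=p → gep; then reverse → peg.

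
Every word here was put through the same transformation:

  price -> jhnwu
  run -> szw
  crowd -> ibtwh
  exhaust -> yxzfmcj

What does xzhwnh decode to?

Read the word backwards and shift each letter +5.
Decoding xzhwnh: shift back: x−5=s, z−5=u, h−5=c, w−5=r, n−5=i, h−5=c → sucric; then reverse → circus.

circus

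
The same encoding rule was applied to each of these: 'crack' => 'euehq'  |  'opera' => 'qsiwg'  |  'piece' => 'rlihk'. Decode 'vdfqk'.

table

Each letter shifts forward by (position + 2), i.e. 2, 3, 4, … — the shift grows by one for each successive letter.
Reversing it on vdfqk: v−2=t, d−3=a, f−4=b, q−5=l, k−6=e.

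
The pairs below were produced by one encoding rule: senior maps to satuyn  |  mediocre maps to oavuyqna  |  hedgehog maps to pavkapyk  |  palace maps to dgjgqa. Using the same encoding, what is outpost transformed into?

s(18)→s(18) and e(4)→a(0) fit y≡5x+6 (mod 26); the inverse of 5 mod 26 is 21. Treating letters as 0–25, the rule is x ↦ 5x + 6 (mod 26).
Applying it to outpost: o(14)→5·14+6≡24=y; u(20)→5·20+6≡2=c; t(19)→5·19+6≡23=x; p(15)→5·15+6≡3=d; o(14)→5·14+6≡24=y; s(18)→5·18+6≡18=s; t(19)→5·19+6≡23=x (all mod 26).

ycxdysx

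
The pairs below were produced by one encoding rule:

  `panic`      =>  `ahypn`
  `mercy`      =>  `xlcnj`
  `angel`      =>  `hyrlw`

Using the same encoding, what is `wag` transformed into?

The shift depends on letter class: consonant p→a is +11, but vowel a→h is +7. Two shifts are in play — +7 for a/e/i/o/u, +11 for every other letter.
For wag: w(cons)+11=h, a(vowel)+7=h, g(cons)+11=r.

hhr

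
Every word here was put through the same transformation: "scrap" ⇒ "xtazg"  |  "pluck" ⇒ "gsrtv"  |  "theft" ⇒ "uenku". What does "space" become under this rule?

xgztn

s(18)→x(23) and c(2)→t(19) fit y≡23x+25 (mod 26); the inverse of 23 mod 26 is 17. Each letter's alphabet position (a=0..z=25) is mapped through 23·x+25 mod 26 — an affine cipher.
On space: s(18)→23·18+25≡23=x; p(15)→23·15+25≡6=g; a(0)→23·0+25≡25=z; c(2)→23·2+25≡19=t; e(4)→23·4+25≡13=n (all mod 26).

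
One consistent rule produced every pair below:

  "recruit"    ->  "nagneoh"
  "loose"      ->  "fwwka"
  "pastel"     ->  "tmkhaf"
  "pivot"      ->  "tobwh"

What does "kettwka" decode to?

suppose

r(17)→n(13) and e(4)→a(0) fit y≡23x+12 (mod 26); the inverse of 23 mod 26 is 17. Each letter's alphabet position (a=0..z=25) is mapped through 23·x+12 mod 26 — an affine cipher.
Decoding kettwka: k(10)→17·(10−12)≡18=s; e(4)→17·(4−12)≡20=u; t(19)→17·(19−12)≡15=p; t(19)→17·(19−12)≡15=p; w(22)→17·(22−12)≡14=o; k(10)→17·(10−12)≡18=s; a(0)→17·(0−12)≡4=e (all mod 26).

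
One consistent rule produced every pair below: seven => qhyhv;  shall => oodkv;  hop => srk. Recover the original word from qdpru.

roman

The output letters match the input read backwards, each shifted +3: seven reversed is neves. Read the word backwards and shift each letter +3.
Reversing it on qdpru: shift back: q−3=n, d−3=a, p−3=m, r−3=o, u−3=r → namor; then reverse → roman.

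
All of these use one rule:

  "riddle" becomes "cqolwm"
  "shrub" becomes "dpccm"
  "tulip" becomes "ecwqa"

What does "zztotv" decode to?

origin

Shifts by position in riddle: pos 0: r→c (+11), pos 1: i→q (+8), pos 2: d→o (+11), pos 3: d→l (+8) — repeating every 2. The shifts repeat in a cycle of length 2: positions 0,1,… shift by +11, +8, then the pattern repeats.
Reversing it on zztotv: z−11=o, z−8=r, t−11=i, o−8=g, t−11=i, v−8=n.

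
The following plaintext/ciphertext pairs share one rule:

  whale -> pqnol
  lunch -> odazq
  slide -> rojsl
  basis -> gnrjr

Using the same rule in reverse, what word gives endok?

w(22)→p(15) and h(7)→q(16) fit y≡19x+13 (mod 26); the inverse of 19 mod 26 is 11. Each letter's alphabet position (a=0..z=25) is mapped through 19·x+13 mod 26 — an affine cipher.
Decoding endok: e(4)→11·(4−13)≡5=f; n(13)→11·(13−13)≡0=a; d(3)→11·(3−13)≡20=u; o(14)→11·(14−13)≡11=l; k(10)→11·(10−13)≡19=t (all mod 26).

fault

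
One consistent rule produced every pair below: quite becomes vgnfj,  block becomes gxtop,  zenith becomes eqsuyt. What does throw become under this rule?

It's a Vigenère-style cipher with numeric key [5,12]: position i shifts by key[i mod 2].
Applying it to throw: t+5=y, h+12=t, r+5=w, o+12=a, w+5=b.

ytwab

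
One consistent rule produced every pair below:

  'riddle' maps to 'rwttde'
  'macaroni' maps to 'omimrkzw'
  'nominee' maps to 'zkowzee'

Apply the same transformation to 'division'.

r(17)→r(17) and i(8)→w(22) fit y≡11x+12 (mod 26); the inverse of 11 mod 26 is 19. Each letter's alphabet position (a=0..z=25) is mapped through 11·x+12 mod 26 — an affine cipher.
On division: d(3)→11·3+12≡19=t; i(8)→11·8+12≡22=w; v(21)→11·21+12≡9=j; i(8)→11·8+12≡22=w; s(18)→11·18+12≡2=c; i(8)→11·8+12≡22=w; o(14)→11·14+12≡10=k; n(13)→11·13+12≡25=z (all mod 26).

twjwcwkz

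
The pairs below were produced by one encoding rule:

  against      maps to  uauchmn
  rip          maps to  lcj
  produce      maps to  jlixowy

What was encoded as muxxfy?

Compare letters: a→u is +20, g→a is +20, a→u is +20 — a constant shift. This is a Caesar cipher with shift 20.
Reversing it on muxxfy: m−20=s, u−20=a, x−20=d, x−20=d, f−20=l, y−20=e.

saddle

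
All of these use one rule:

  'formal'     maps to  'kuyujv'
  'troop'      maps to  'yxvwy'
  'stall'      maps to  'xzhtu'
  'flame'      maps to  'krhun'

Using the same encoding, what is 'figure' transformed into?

koncao

In formal: f→k is +5, o→u is +6, r→y is +7, m→u is +8 — the shift increases by 1 each position. The shift increases by 1 at each position, starting from +5: 5, 6, 7, ….
For figure: f+5=k, i+6=o, g+7=n, u+8=c, r+9=a, e+10=o.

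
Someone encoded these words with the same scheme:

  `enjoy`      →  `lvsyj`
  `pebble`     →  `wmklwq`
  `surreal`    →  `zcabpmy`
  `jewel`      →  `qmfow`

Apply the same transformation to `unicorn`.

The shift increases by 1 at each position, starting from +7: 7, 8, 9, ….
Applying it to unicorn: u+7=b, n+8=v, i+9=r, c+10=m, o+11=z, r+12=d, n+13=a.

bvrmzda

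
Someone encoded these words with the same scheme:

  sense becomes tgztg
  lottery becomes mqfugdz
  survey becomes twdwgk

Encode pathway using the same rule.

Shifts by position in sense: pos 0: s→t (+1), pos 1: e→g (+2), pos 2: n→z (+12), pos 3: s→t (+1), pos 4: e→g (+2) — repeating every 3. The shifts repeat in a cycle of length 3: positions 0,1,… shift by +1, +2, +12, then the pattern repeats.
For pathway: p+1=q, a+2=c, t+12=f, h+1=i, w+2=y, a+12=m, y+1=z.

qcfiymz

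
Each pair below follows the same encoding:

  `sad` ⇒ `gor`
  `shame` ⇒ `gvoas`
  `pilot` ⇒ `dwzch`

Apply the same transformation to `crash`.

qfogv

Compare letters: s→g is +14, a→o is +14, d→r is +14 — a constant shift. Every letter moves 14 places later in the alphabet, wrapping around z→a.
On crash: c+14=q, r+14=f, a+14=o, s+14=g, h+14=v.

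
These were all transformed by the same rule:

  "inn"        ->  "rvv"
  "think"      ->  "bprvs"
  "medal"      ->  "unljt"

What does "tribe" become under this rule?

The shift depends on letter class: consonant n→v is +8, but vowel i→r is +9. Two shifts are in play — +9 for a/e/i/o/u, +8 for every other letter.
On tribe: t(cons)+8=b, r(cons)+8=z, i(vowel)+9=r, b(cons)+8=j, e(vowel)+9=n.

bzrjn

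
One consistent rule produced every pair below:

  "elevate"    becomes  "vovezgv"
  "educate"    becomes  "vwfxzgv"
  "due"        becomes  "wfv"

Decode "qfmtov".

jungle

Each pair mirrors across the alphabet (e↔v, l↔o, e↔v): positions sum to 25. This is the alphabet-reversal cipher (Atbash): a becomes z, b becomes y, etc.
Decoding qfmtov: q↔j, f↔u, m↔n, t↔g, o↔l, v↔e.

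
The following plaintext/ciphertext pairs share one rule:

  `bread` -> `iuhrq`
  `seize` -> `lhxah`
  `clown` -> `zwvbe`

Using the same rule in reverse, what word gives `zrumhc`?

carpet

b(1)→i(8) and r(17)→u(20) fit y≡17x+17 (mod 26); the inverse of 17 mod 26 is 23. This is an affine cipher: with a=0,…,z=25, each position x becomes (17x+17) mod 26.
Reversing it on zrumhc: z(25)→23·(25−17)≡2=c; r(17)→23·(17−17)≡0=a; u(20)→23·(20−17)≡17=r; m(12)→23·(12−17)≡15=p; h(7)→23·(7−17)≡4=e; c(2)→23·(2−17)≡19=t (all mod 26).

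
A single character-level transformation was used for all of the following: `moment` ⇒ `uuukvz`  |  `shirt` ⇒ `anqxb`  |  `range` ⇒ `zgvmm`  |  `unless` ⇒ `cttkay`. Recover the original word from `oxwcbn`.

growth

Shifts by position in moment: pos 0: m→u (+8), pos 1: o→u (+6), pos 2: m→u (+8), pos 3: e→k (+6) — repeating every 2. The shifts repeat in a cycle of length 2: positions 0,1,… shift by +8, +6, then the pattern repeats.
Reversing it on oxwcbn: o−8=g, x−6=r, w−8=o, c−6=w, b−8=t, n−6=h.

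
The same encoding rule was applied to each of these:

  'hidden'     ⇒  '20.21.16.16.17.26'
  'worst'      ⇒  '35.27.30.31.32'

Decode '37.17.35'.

yew

h is letter #8 and maps to 20: an offset of 12. Each letter is replaced by its alphabet position (a=1..z=26) + 12.
Undoing it on 37.17.35: 37→(37−12)÷1=25=y, 17→(17−12)÷1=5=e, 35→(35−12)÷1=23=w.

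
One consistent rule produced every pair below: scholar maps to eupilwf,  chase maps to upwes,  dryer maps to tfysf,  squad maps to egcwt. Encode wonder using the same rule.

This is an affine cipher: with a=0,…,z=25, each position x becomes (25x+22) mod 26.
Applying it to wonder: w(22)→25·22+22≡0=a; o(14)→25·14+22≡8=i; n(13)→25·13+22≡9=j; d(3)→25·3+22≡19=t; e(4)→25·4+22≡18=s; r(17)→25·17+22≡5=f (all mod 26).

aijtsf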